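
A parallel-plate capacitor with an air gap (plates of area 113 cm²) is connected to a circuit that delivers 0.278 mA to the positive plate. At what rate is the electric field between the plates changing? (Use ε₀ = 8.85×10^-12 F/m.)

2.78×10^9 V/(m·s)

The displacement current between the plates equals the conduction current, I_d = 0.278 mA.
Since I_d = ε₀ A dE/dt, dE/dt = I_d/(ε₀A) = (2.78×10^-4)/((8.85×10^-12)(0.0113)) = 2.78×10^9 V/(m·s).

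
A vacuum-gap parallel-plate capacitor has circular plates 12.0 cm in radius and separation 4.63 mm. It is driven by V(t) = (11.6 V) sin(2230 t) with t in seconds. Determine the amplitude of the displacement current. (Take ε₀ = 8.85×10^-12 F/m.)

(dE/dt)_max = V₀ω/d = 5.587×10^6 V/(m·s); ω = 2230 rad/s.
I_d,max = ε₀ A (dE/dt)_max = (8.85×10^-12)(0.04524)(5.587×10^6) = 2.24×10^-6 A.

2.24×10^-6 A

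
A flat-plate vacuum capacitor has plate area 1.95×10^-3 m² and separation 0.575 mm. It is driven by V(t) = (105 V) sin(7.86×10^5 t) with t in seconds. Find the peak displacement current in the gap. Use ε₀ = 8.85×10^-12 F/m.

C = ε₀A/d = (8.85×10^-12)(1.95×10^-3)/(5.75×10^-4) = 3.001×10^-11 F; ω = 7.86×10^5 rad/s.
I_d = C dV/dt, so |I_d|_max = C V₀ ω = (3.001×10^-11)(105)(7.86×10^5) = 2.48×10^-3 A.

2.48×10^-3 A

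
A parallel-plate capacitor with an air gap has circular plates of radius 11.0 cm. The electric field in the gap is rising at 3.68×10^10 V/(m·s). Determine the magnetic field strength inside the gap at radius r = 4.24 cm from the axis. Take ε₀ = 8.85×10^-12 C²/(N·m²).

Through the whole plate area (πR² = 0.03801 m²), I_d = ε₀ πR² dE/dt = 0.01238 A.
An Ampèrian loop of radius r encloses a fraction (r/R)² of I_d. Then B·2πr = μ₀ I_d (r/R)², giving B = μ₀ I_d r/(2πR²) = 8.68×10^-9 T.

8.68×10^-9 T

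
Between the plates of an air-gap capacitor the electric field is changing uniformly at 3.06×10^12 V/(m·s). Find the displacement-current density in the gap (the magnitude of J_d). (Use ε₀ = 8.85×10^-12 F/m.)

J_d = ε₀ dE/dt = (8.85×10^-12)(3.06×10^12) = 27.1 A/m².

27.1 A/m²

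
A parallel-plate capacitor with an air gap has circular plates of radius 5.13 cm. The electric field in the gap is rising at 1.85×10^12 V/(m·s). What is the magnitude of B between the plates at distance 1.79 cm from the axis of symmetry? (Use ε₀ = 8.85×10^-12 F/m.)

I_d = ε₀ dΦ_E/dt = ε₀ πR² (dE/dt) = (8.85×10^-12)(8.268×10^-3)(1.85×10^12) = 0.1354 A through the full plate area.
An Ampèrian loop of radius r encloses a fraction (r/R)² of I_d. Then B·2πr = μ₀ I_d (r/R)², giving B = μ₀ I_d r/(2πR²) = 1.84×10^-7 T.

1.84×10^-7 T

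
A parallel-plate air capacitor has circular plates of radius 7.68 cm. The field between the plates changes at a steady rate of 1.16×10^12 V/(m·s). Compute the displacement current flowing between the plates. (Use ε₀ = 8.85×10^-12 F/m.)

The displacement current is ε₀ times dΦ_E/dt = ε₀ A dE/dt = (8.85×10^-12)(0.01853)(1.16×10^12) = 0.190 A.

0.190 A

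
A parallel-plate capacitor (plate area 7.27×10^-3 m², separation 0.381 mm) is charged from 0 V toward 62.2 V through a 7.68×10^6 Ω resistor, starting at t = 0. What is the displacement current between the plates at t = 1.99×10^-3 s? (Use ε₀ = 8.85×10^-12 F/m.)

1.75×10^-6 A

C = ε₀A/d = (8.85×10^-12)(7.27×10^-3)/(3.81×10^-4) = 1.689×10^-10 F and τ = RC = 1.297×10^-3 s. I_d in the gap equals the RC charging current.
I_d(t) = (V₀/R) e^(−t/τ) = 8.099×10^-6 · e^(−1.534) = 1.75×10^-6 A.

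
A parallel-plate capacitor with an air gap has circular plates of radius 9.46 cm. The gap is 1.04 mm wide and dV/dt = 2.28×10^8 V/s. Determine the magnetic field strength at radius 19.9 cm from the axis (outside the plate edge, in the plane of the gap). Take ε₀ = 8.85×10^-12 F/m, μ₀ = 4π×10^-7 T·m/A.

With E = V/d, dE/dt = 2.192×10^11 V/(m·s) and πR² = 0.02811 m², giving I_d = ε₀ πR² dE/dt = 0.05453 A.
With r > R the enclosed displacement current is the full I_d; B = μ₀ I_d / (2πr) = 5.48×10^-8 T.

5.48×10^-8 T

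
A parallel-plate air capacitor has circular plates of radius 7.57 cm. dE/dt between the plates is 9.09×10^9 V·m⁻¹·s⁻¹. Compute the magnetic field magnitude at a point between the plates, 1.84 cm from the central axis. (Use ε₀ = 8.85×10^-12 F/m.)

I_d = ε₀ dΦ_E/dt = ε₀ πR² (dE/dt) = (8.85×10^-12)(0.01800)(9.09×10^9) = 1.448×10^-3 A through the full plate area.
An Ampèrian loop of radius r encloses a fraction (r/R)² of I_d. Then B·2πr = μ₀ I_d (r/R)², giving B = μ₀ I_d r/(2πR²) = 9.30×10^-10 T.

9.30×10^-10 T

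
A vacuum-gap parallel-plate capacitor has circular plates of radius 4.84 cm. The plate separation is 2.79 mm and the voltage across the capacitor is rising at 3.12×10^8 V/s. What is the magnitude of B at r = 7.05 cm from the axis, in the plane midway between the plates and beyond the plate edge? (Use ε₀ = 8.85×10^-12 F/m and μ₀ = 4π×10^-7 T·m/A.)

I_d = C dV/dt with C = ε₀πR²/d = 2.334×10^-11 F, so I_d = (2.334×10^-11)(3.12×10^8) = 7.282×10^-3 A.
Outside the plates the loop encloses all of I_d, so B·2πr = μ₀ I_d and B = 2.07×10^-8 T.

2.07×10^-8 T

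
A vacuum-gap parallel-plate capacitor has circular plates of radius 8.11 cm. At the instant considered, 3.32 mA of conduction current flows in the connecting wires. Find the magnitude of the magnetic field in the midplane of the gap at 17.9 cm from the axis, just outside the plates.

Between the plates the displacement current equals the wire current: I_d = 3.32 mA = 3.32×10^-3 A.
Outside the plates the loop encloses all of I_d, so B·2πr = μ₀ I_d and B = 3.71×10^-9 T.

3.71×10^-9 T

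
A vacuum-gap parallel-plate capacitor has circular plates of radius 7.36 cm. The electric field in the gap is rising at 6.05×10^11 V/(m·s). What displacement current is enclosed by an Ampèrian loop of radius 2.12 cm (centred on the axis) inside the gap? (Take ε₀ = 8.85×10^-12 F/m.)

7.56×10^-3 A

Through the whole plate area (πR² = 0.01702 m²), I_d = ε₀ πR² dE/dt = 0.09113 A.
The field is uniform, so I_d,enc = I_d (r/R)² = (0.09113)(2.12/7.36)² = 7.56×10^-3 A.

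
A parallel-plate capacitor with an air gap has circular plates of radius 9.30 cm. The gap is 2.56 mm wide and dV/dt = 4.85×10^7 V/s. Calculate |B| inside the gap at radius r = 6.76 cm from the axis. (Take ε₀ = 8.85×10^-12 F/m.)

7.12×10^-9 T

dE/dt = (dV/dt)/d = 1.895×10^10 V/(m·s); I_d = ε₀(πR²)(dE/dt) = (8.85×10^-12)(0.02717)(1.895×10^10) = 4.557×10^-3 A.
For r < R the Ampère–Maxwell law gives B(2πr) = μ₀ I_d (r²/R²), so B = μ₀ I_d r/(2πR²) = (4π×10^-7)(4.557×10^-3)(0.0676)/(2π·0.0930²) = 7.12×10^-9 T.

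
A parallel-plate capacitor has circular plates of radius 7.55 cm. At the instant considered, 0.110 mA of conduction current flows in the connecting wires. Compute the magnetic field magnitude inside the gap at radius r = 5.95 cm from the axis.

No conduction current crosses the gap, so I_d there equals the 1.10×10^-4 A in the leads.
∮B·dl = μ₀ I_d,enc with I_d,enc = I_d r²/R² = 6.832×10^-5 A; so B = μ₀ I_d,enc/(2πr) = 2.30×10^-10 T.

2.30×10^-10 T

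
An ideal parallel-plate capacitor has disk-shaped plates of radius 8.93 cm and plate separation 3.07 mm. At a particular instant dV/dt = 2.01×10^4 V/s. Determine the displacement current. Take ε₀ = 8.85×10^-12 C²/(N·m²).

1.45×10^-6 A

C = ε₀A/d = (8.85×10^-12)(0.02505)/(3.07×10^-3) = 7.221×10^-11 F.
I_d = C dV/dt = (7.221×10^-11)(2.01×10^4) = 1.45×10^-6 A.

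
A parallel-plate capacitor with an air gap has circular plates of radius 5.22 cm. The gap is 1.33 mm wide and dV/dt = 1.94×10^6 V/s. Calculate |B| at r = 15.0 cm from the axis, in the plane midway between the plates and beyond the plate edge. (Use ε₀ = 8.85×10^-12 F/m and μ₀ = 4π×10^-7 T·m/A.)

1.47×10^-10 T

I_d = C dV/dt with C = ε₀πR²/d = 5.696×10^-11 F, so I_d = (5.696×10^-11)(1.94×10^6) = 1.105×10^-4 A.
For r ≥ R the full I_d is enclosed: B = μ₀ I_d/(2πr) = (4π×10^-7)(1.105×10^-4)/(2π·0.150) = 1.47×10^-10 T.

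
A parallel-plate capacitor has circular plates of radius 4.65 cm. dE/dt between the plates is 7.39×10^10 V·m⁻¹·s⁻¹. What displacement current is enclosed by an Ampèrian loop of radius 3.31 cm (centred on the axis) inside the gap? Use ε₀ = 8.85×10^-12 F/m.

Total displacement current: I_d = ε₀(πR²)(dE/dt) = (8.85×10^-12)(6.793×10^-3)(7.39×10^10) = 4.443×10^-3 A.
Since J_d is uniform, the enclosed fraction is (r/R)² = 0.5067, giving I_d,enc = 2.25×10^-3 A.

2.25×10^-3 A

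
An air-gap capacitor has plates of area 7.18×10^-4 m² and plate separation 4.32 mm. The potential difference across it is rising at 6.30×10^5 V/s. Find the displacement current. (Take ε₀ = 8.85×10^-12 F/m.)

The displacement current equals the charging current C dV/dt. With C = ε₀A/d = (8.85×10^-12)(7.18×10^-4)/(4.32×10^-3) = 1.471×10^-12 F, I_d = (1.471×10^-12)(6.30×10^5) = 9.27×10^-7 A.

9.27×10^-7 A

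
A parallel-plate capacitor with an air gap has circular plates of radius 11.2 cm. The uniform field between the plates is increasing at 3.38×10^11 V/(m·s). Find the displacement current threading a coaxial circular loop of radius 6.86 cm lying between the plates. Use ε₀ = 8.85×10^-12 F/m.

I_d = ε₀ dΦ_E/dt = ε₀ πR² (dE/dt) = (8.85×10^-12)(0.03941)(3.38×10^11) = 0.1179 A through the full plate area.
Through an area πr² the displacement current is I_d·(πr²/πR²) = I_d (r/R)² = 0.0442 A.

0.0442 A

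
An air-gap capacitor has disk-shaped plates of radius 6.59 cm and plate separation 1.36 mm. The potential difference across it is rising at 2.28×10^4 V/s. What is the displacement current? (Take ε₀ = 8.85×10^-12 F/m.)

The field between the plates is E = V/d, so dE/dt = (2.28×10^4)/(1.36×10^-3 m) = 1.676×10^7 V/(m·s).
I_d = ε₀ A (dE/dt) = (8.85×10^-12)(0.01364)(1.676×10^7) = 2.02×10^-6 A.

2.02×10^-6 A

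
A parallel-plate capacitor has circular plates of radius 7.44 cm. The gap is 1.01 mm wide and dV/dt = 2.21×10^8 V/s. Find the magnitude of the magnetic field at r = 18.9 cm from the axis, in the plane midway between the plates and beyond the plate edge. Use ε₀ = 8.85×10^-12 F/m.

dE/dt = (dV/dt)/d = 2.188×10^11 V/(m·s); I_d = ε₀(πR²)(dE/dt) = (8.85×10^-12)(0.01739)(2.188×10^11) = 0.03367 A.
With r > R the enclosed displacement current is the full I_d; B = μ₀ I_d / (2πr) = 3.56×10^-8 T.

3.56×10^-8 T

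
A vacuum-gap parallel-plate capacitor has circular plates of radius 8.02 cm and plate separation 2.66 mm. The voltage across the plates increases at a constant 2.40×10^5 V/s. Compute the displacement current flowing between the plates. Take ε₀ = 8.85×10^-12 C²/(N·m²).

1.61×10^-5 A

The displacement current equals the charging current C dV/dt. With C = ε₀A/d = (8.85×10^-12)(0.02021)/(2.66×10^-3) = 6.724×10^-11 F, I_d = (6.724×10^-11)(2.40×10^5) = 1.61×10^-5 A.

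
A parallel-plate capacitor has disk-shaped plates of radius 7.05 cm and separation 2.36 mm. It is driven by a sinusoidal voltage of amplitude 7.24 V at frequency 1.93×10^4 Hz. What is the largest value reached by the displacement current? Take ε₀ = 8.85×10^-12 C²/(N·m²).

5.14×10^-5 A

(dE/dt)_max = V₀ω/d = 3.721×10^8 V/(m·s); ω = 2πf = 1.213×10^5 rad/s.
I_d,max = ε₀ A (dE/dt)_max = (8.85×10^-12)(0.01561)(3.721×10^8) = 5.14×10^-5 A.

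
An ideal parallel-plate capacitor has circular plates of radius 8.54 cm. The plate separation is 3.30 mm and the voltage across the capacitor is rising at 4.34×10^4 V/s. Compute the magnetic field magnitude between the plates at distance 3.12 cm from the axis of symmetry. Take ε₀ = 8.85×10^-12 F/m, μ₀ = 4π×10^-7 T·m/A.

2.28×10^-12 T

dE/dt = (dV/dt)/d = 1.315×10^7 V/(m·s); I_d = ε₀(πR²)(dE/dt) = (8.85×10^-12)(0.02291)(1.315×10^7) = 2.666×10^-6 A.
∮B·dl = μ₀ I_d,enc with I_d,enc = I_d r²/R² = 3.558×10^-7 A; so B = μ₀ I_d,enc/(2πr) = 2.28×10^-12 T.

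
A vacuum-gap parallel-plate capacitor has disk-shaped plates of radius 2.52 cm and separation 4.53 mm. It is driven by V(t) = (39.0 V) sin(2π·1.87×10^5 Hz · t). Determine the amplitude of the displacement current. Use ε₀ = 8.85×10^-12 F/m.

The displacement current equals the conduction current C dV/dt, which peaks at C V₀ ω.
With C = ε₀A/d = (8.85×10^-12)(1.995×10^-3)/(4.53×10^-3) = 3.898×10^-12 F and ω = 2πf = 1.175×10^6 rad/s, I_d,max = (3.898×10^-12)(39.0)(1.175×10^6) = 1.79×10^-4 A.

1.79×10^-4 A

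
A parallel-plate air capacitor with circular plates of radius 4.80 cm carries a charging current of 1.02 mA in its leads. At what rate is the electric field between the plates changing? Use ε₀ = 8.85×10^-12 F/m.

1.59×10^10 V/(m·s)

The displacement current between the plates equals the conduction current, I_d = 1.02 mA.
Since I_d = ε₀ A dE/dt, dE/dt = I_d/(ε₀A) = (1.02×10^-3)/((8.85×10^-12)(7.238×10^-3)) = 1.59×10^10 V/(m·s).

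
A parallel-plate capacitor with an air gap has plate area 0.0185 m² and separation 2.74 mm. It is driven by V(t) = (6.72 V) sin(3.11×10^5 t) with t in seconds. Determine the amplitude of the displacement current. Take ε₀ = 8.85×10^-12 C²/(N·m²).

(dE/dt)_max = V₀ω/d = 7.627×10^8 V/(m·s); ω = 3.11×10^5 rad/s.
I_d,max = ε₀ A (dE/dt)_max = (8.85×10^-12)(0.0185)(7.627×10^8) = 1.25×10^-4 A.

1.25×10^-4 A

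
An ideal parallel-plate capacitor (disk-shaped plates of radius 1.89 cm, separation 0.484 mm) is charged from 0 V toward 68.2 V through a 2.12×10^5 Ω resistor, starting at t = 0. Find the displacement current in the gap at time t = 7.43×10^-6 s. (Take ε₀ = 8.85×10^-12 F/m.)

5.83×10^-5 A

C = ε₀A/d = (8.85×10^-12)(1.122×10^-3)/(4.84×10^-4) = 2.052×10^-11 F and τ = RC = 4.350×10^-6 s. I_d in the gap equals the RC charging current.
I_d(t) = (V₀/R) e^(−t/τ) = 3.217×10^-4 · e^(−1.708) = 5.83×10^-5 A.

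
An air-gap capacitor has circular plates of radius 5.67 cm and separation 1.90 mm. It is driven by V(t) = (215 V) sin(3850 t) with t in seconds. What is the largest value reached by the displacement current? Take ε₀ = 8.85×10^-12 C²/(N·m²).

C = ε₀A/d = (8.85×10^-12)(0.01010)/(1.90×10^-3) = 4.704×10^-11 F; ω = 3850 rad/s.
I_d = C dV/dt, so |I_d|_max = C V₀ ω = (4.704×10^-11)(215)(3850) = 3.89×10^-5 A.

3.89×10^-5 A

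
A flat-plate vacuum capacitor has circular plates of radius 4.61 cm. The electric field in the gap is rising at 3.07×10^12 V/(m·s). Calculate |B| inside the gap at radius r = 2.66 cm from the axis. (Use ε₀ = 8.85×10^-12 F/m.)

Total displacement current: I_d = ε₀(πR²)(dE/dt) = (8.85×10^-12)(6.677×10^-3)(3.07×10^12) = 0.1814 A.
For r < R the Ampère–Maxwell law gives B(2πr) = μ₀ I_d (r²/R²), so B = μ₀ I_d r/(2πR²) = (4π×10^-7)(0.1814)(0.0266)/(2π·0.0461²) = 4.54×10^-7 T.

4.54×10^-7 T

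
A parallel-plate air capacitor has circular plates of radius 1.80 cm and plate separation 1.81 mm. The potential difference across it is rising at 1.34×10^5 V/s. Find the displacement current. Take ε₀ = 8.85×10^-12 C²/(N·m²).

6.67×10^-7 A

The displacement current equals the charging current C dV/dt. With C = ε₀A/d = (8.85×10^-12)(1.018×10^-3)/(1.81×10^-3) = 4.978×10^-12 F, I_d = (4.978×10^-12)(1.34×10^5) = 6.67×10^-7 A.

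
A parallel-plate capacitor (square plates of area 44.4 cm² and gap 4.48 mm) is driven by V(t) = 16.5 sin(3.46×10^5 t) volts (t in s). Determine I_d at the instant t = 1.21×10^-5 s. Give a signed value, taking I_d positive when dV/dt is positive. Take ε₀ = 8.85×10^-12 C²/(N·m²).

dV/dt = (16.5)(3.46×10^5)·cos(4.1866) = -2.865×10^6 V/s.
I_d = C dV/dt with C = ε₀A/d = (8.85×10^-12)(4.44×10^-3)/(4.48×10^-3) = 8.771×10^-12 F, so I_d = (8.771×10^-12)(-2.865×10^6) = -2.51×10^-5 A.

-2.51×10^-5 A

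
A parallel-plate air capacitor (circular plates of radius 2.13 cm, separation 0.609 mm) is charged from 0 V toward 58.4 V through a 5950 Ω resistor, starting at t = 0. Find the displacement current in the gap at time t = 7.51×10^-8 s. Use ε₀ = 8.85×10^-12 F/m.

C = ε₀A/d = (8.85×10^-12)(1.425×10^-3)/(6.09×10^-4) = 2.071×10^-11 F, so τ = RC = 1.232×10^-7 s.
The conduction current is I(t) = (V₀/R) e^(−t/τ), and the displacement current between the plates equals it.
t/τ = 0.6096; I_d = (58.4/5950) · e^(−0.6096) = (9.815×10^-3)(0.5436) = 5.34×10^-3 A.

5.34×10^-3 A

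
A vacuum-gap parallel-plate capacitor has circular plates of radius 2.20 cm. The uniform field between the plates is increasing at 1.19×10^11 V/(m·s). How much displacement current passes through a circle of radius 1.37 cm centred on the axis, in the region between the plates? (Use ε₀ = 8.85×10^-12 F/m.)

6.21×10^-4 A

Total displacement current: I_d = ε₀(πR²)(dE/dt) = (8.85×10^-12)(1.521×10^-3)(1.19×10^11) = 1.602×10^-3 A.
Since J_d is uniform, the enclosed fraction is (r/R)² = 0.3878, giving I_d,enc = 6.21×10^-4 A.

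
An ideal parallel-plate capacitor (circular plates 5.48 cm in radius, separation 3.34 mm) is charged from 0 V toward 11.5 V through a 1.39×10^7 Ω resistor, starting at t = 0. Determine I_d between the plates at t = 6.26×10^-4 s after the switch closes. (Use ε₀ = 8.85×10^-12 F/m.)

1.37×10^-7 A

With C = ε₀A/d = (8.85×10^-12)(9.434×10^-3)/(3.34×10^-3) = 2.500×10^-11 F, the time constant is τ = RC = 3.475×10^-4 s, so t/τ = 1.801 and e^(−t/τ) = 0.1651.
I_d = I_cond = (V₀/R) e^(−t/τ) = (8.273×10^-7)(0.1651) = 1.37×10^-7 A.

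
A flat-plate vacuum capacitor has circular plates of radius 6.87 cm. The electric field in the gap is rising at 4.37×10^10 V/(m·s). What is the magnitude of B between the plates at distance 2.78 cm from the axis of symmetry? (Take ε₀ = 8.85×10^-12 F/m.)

Total displacement current: I_d = ε₀(πR²)(dE/dt) = (8.85×10^-12)(0.01483)(4.37×10^10) = 5.735×10^-3 A.
∮B·dl = μ₀ I_d,enc with I_d,enc = I_d r²/R² = 9.391×10^-4 A; so B = μ₀ I_d,enc/(2πr) = 6.76×10^-9 T.

6.76×10^-9 T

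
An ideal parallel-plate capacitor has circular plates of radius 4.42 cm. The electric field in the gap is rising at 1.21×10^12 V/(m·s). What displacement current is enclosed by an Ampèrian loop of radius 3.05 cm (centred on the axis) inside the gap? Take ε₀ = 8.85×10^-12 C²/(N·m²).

0.0313 A

Total displacement current: I_d = ε₀(πR²)(dE/dt) = (8.85×10^-12)(6.138×10^-3)(1.21×10^12) = 0.06573 A.
Through an area πr² the displacement current is I_d·(πr²/πR²) = I_d (r/R)² = 0.0313 A.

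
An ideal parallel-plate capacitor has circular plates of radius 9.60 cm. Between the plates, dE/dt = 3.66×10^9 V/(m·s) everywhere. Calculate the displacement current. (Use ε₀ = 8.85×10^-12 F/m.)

With a uniform field, Φ_E = EA, so I_d = ε₀ A dE/dt = 9.38×10^-4 A.

9.38×10^-4 A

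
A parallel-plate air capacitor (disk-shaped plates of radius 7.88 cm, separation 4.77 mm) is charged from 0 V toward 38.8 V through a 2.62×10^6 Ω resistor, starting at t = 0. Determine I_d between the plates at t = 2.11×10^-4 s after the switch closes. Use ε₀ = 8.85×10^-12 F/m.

1.60×10^-6 A

C = ε₀A/d = (8.85×10^-12)(0.01951)/(4.77×10^-3) = 3.620×10^-11 F and τ = RC = 9.484×10^-5 s. I_d in the gap equals the RC charging current.
I_d(t) = (V₀/R) e^(−t/τ) = 1.481×10^-5 · e^(−2.225) = 1.60×10^-6 A.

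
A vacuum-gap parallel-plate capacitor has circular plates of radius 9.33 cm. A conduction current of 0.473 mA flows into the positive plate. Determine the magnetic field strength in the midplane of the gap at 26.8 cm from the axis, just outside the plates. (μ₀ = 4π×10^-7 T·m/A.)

3.53×10^-10 T

Between the plates the displacement current equals the wire current: I_d = 0.473 mA = 4.73×10^-4 A.
For r ≥ R the full I_d is enclosed: B = μ₀ I_d/(2πr) = (4π×10^-7)(4.73×10^-4)/(2π·0.268) = 3.53×10^-10 T.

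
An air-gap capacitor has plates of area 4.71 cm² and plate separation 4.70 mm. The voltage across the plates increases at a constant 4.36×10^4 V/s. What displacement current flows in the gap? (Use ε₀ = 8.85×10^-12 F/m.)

3.87×10^-8 A

The displacement current equals the charging current C dV/dt. With C = ε₀A/d = (8.85×10^-12)(4.71×10^-4)/(4.70×10^-3) = 8.869×10^-13 F, I_d = (8.869×10^-13)(4.36×10^4) = 3.87×10^-8 A.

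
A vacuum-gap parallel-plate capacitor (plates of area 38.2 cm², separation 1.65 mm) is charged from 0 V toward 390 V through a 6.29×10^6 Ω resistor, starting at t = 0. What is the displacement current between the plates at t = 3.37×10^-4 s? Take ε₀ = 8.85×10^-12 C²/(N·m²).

4.54×10^-6 A

C = ε₀A/d = (8.85×10^-12)(3.82×10^-3)/(1.65×10^-3) = 2.049×10^-11 F and τ = RC = 1.289×10^-4 s. I_d in the gap equals the RC charging current.
I_d(t) = (V₀/R) e^(−t/τ) = 6.200×10^-5 · e^(−2.614) = 4.54×10^-6 A.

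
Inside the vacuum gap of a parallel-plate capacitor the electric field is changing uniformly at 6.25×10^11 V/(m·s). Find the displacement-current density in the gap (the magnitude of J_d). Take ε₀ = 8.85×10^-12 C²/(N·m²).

J_d = ε₀ dE/dt = (8.85×10^-12)(6.25×10^11) = 5.53 A/m².

5.53 A/m²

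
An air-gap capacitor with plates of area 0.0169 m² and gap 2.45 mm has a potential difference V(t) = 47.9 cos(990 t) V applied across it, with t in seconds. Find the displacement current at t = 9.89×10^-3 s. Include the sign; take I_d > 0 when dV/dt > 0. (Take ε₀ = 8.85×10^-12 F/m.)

1.04×10^-6 A

C = ε₀A/d = (8.85×10^-12)(0.0169)/(2.45×10^-3) = 6.105×10^-11 F. dV/dt = V₀ω·−sin(ωt); at ωt = 9.7911 rad this factor is 0.3582.
I_d = C dV/dt = (6.105×10^-11)(47.9)(990)(0.3582) = 1.04×10^-6 A.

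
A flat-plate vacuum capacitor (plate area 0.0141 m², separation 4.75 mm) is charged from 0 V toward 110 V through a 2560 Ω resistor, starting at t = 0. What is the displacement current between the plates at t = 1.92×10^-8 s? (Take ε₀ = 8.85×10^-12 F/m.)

0.0323 A

C = ε₀A/d = (8.85×10^-12)(0.0141)/(4.75×10^-3) = 2.627×10^-11 F and τ = RC = 6.725×10^-8 s. I_d in the gap equals the RC charging current.
I_d(t) = (V₀/R) e^(−t/τ) = 0.04297 · e^(−0.2855) = 0.0323 A.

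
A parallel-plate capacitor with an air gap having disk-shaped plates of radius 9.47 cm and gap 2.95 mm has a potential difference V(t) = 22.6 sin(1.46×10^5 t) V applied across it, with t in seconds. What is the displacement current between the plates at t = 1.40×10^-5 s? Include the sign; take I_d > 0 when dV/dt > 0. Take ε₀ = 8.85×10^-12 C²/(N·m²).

-1.27×10^-4 A

C = ε₀A/d = (8.85×10^-12)(0.02817)/(2.95×10^-3) = 8.451×10^-11 F. dV/dt = V₀ω·cos(ωt); at ωt = 2.044 rad this factor is -0.4557.
I_d = C dV/dt = (8.451×10^-11)(22.6)(1.46×10^5)(-0.4557) = -1.27×10^-4 A.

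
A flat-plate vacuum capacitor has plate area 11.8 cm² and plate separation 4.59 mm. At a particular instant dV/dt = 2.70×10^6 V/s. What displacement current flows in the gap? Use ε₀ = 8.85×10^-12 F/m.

The field between the plates is E = V/d, so dE/dt = (2.70×10^6)/(4.59×10^-3 m) = 5.882×10^8 V/(m·s).
I_d = ε₀ A (dE/dt) = (8.85×10^-12)(1.18×10^-3)(5.882×10^8) = 6.14×10^-6 A.

6.14×10^-6 A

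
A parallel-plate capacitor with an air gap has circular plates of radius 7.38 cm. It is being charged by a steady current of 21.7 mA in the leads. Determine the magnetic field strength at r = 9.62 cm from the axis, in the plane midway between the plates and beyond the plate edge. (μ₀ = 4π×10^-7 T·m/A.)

4.51×10^-8 T

By continuity the displacement current in the gap matches the conduction current: I_d = 0.0217 A.
Outside the plates the loop encloses all of I_d, so B·2πr = μ₀ I_d and B = 4.51×10^-8 T.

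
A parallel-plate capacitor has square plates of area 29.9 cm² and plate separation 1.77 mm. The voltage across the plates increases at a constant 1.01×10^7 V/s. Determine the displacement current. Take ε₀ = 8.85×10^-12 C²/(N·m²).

C = ε₀A/d = (8.85×10^-12)(2.99×10^-3)/(1.77×10^-3) = 1.495×10^-11 F.
I_d = C dV/dt = (1.495×10^-11)(1.01×10^7) = 1.51×10^-4 A.

1.51×10^-4 A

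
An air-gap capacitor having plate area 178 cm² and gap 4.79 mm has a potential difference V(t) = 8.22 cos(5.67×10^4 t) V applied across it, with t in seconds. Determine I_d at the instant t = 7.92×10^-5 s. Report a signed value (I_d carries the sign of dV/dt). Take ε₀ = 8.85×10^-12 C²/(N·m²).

dV/dt = (8.22)(5.67×10^4)·−sin(4.49064) = 4.547×10^5 V/s.
I_d = C dV/dt with C = ε₀A/d = (8.85×10^-12)(0.0178)/(4.79×10^-3) = 3.289×10^-11 F, so I_d = (3.289×10^-11)(4.547×10^5) = 1.50×10^-5 A.

1.50×10^-5 A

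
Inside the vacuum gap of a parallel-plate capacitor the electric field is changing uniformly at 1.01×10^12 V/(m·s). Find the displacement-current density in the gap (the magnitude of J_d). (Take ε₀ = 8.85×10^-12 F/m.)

The displacement-current density is ε₀ ∂E/∂t = (8.85×10^-12)(1.01×10^12) = 8.94 A/m².

8.94 A/m²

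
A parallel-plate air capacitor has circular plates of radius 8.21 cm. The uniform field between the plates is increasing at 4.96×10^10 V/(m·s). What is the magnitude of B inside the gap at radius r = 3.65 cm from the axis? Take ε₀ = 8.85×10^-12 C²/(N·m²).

I_d = ε₀ dΦ_E/dt = ε₀ πR² (dE/dt) = (8.85×10^-12)(0.02118)(4.96×10^10) = 9.297×10^-3 A through the full plate area.
An Ampèrian loop of radius r encloses a fraction (r/R)² of I_d. Then B·2πr = μ₀ I_d (r/R)², giving B = μ₀ I_d r/(2πR²) = 1.01×10^-8 T.

1.01×10^-8 T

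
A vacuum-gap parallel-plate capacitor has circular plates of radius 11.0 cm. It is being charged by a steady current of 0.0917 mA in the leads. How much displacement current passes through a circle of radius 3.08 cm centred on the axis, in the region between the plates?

Between the plates the displacement current equals the wire current: I_d = 0.0917 mA = 9.17×10^-5 A.
Since J_d is uniform, the enclosed fraction is (r/R)² = 0.07840, giving I_d,enc = 7.19×10^-6 A.

7.19×10^-6 A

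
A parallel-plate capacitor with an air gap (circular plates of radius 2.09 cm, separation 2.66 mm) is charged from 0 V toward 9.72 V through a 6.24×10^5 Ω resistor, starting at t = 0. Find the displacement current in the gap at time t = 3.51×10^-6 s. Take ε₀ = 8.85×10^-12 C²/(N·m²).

C = ε₀A/d = (8.85×10^-12)(1.372×10^-3)/(2.66×10^-3) = 4.565×10^-12 F, so τ = RC = 2.849×10^-6 s.
The conduction current is I(t) = (V₀/R) e^(−t/τ), and the displacement current between the plates equals it.
t/τ = 1.232; I_d = (9.72/6.24×10^5) · e^(−1.232) = (1.558×10^-5)(0.2917) = 4.54×10^-6 A.

4.54×10^-6 A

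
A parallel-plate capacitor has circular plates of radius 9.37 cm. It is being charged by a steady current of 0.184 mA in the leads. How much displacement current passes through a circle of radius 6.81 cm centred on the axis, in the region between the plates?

Between the plates the displacement current equals the wire current: I_d = 0.184 mA = 1.84×10^-4 A.
Since J_d is uniform, the enclosed fraction is (r/R)² = 0.5282, giving I_d,enc = 9.72×10^-5 A.

9.72×10^-5 A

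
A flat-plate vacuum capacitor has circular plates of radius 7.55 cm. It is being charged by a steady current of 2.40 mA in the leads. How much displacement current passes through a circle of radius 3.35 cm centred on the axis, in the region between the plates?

No conduction current crosses the gap, so I_d there equals the 2.40×10^-3 A in the leads.
Through an area πr² the displacement current is I_d·(πr²/πR²) = I_d (r/R)² = 4.73×10^-4 A.

4.73×10^-4 A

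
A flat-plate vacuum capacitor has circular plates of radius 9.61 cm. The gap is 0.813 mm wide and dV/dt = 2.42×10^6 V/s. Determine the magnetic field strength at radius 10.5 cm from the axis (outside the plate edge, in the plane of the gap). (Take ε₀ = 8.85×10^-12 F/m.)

I_d = C dV/dt with C = ε₀πR²/d = 3.158×10^-10 F, so I_d = (3.158×10^-10)(2.42×10^6) = 7.642×10^-4 A.
With r > R the enclosed displacement current is the full I_d; B = μ₀ I_d / (2πr) = 1.46×10^-9 T.

1.46×10^-9 T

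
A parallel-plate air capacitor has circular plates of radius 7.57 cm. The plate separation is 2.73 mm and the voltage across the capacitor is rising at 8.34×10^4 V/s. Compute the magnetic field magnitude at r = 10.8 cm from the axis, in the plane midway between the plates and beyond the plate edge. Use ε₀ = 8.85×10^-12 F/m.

9.01×10^-12 T

dE/dt = (dV/dt)/d = 3.055×10^7 V/(m·s); I_d = ε₀(πR²)(dE/dt) = (8.85×10^-12)(0.01800)(3.055×10^7) = 4.867×10^-6 A.
For r ≥ R the full I_d is enclosed: B = μ₀ I_d/(2πr) = (4π×10^-7)(4.867×10^-6)/(2π·0.108) = 9.01×10^-12 T.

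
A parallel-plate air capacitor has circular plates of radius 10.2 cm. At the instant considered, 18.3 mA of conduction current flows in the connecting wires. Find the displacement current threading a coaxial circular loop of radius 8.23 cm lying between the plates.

0.0119 A

By continuity the displacement current in the gap matches the conduction current: I_d = 0.0183 A.
Through an area πr² the displacement current is I_d·(πr²/πR²) = I_d (r/R)² = 0.0119 A.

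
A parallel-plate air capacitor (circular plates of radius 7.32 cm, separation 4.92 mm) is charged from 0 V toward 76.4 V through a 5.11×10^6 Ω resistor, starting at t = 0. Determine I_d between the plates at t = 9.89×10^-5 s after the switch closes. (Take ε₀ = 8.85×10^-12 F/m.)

7.89×10^-6 A

With C = ε₀A/d = (8.85×10^-12)(0.01683)/(4.92×10^-3) = 3.027×10^-11 F, the time constant is τ = RC = 1.547×10^-4 s, so t/τ = 0.6393 and e^(−t/τ) = 0.5277.
I_d = I_cond = (V₀/R) e^(−t/τ) = (1.495×10^-5)(0.5277) = 7.89×10^-6 A.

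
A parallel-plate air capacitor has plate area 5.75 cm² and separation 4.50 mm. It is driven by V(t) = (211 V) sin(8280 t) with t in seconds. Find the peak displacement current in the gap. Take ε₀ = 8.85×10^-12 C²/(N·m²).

(dE/dt)_max = V₀ω/d = 3.882×10^8 V/(m·s); ω = 8280 rad/s.
I_d,max = ε₀ A (dE/dt)_max = (8.85×10^-12)(5.75×10^-4)(3.882×10^8) = 1.98×10^-6 A.

1.98×10^-6 A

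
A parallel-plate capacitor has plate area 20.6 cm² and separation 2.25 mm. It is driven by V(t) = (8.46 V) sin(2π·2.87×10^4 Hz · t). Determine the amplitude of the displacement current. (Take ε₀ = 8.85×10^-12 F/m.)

C = ε₀A/d = (8.85×10^-12)(2.06×10^-3)/(2.25×10^-3) = 8.103×10^-12 F; ω = 2πf = 1.803×10^5 rad/s.
I_d = C dV/dt, so |I_d|_max = C V₀ ω = (8.103×10^-12)(8.46)(1.803×10^5) = 1.24×10^-5 A.

1.24×10^-5 A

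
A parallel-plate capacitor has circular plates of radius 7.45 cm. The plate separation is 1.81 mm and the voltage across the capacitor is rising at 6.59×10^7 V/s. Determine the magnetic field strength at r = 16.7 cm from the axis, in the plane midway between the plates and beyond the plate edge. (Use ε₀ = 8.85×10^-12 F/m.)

dE/dt = (dV/dt)/d = 3.641×10^10 V/(m·s); I_d = ε₀(πR²)(dE/dt) = (8.85×10^-12)(0.01744)(3.641×10^10) = 5.620×10^-3 A.
Outside the plates the loop encloses all of I_d, so B·2πr = μ₀ I_d and B = 6.73×10^-9 T.

6.73×10^-9 T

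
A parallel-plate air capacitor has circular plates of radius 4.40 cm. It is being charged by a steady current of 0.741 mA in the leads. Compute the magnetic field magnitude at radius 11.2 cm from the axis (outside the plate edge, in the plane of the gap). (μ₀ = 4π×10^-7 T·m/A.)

1.32×10^-9 T

By continuity the displacement current in the gap matches the conduction current: I_d = 7.41×10^-4 A.
With r > R the enclosed displacement current is the full I_d; B = μ₀ I_d / (2πr) = 1.32×10^-9 T.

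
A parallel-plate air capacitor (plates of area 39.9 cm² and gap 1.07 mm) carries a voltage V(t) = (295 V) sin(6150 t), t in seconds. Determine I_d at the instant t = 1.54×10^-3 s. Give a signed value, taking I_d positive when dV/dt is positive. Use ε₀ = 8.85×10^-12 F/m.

-5.98×10^-5 A

dV/dt = (295)(6150)·cos(9.471) = -1.812×10^6 V/s.
I_d = C dV/dt with C = ε₀A/d = (8.85×10^-12)(3.99×10^-3)/(1.07×10^-3) = 3.300×10^-11 F, so I_d = (3.300×10^-11)(-1.812×10^6) = -5.98×10^-5 A.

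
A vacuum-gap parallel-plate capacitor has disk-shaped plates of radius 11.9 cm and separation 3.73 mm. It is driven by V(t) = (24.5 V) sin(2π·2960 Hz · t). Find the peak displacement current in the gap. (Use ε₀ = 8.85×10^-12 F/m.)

4.81×10^-5 A

(dE/dt)_max = V₀ω/d = 1.222×10^8 V/(m·s); ω = 2πf = 1.860×10^4 rad/s.
I_d,max = ε₀ A (dE/dt)_max = (8.85×10^-12)(0.04449)(1.222×10^8) = 4.81×10^-5 A.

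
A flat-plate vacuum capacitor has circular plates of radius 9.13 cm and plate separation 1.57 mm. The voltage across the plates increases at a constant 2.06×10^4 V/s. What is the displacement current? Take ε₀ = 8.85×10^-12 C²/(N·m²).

The field between the plates is E = V/d, so dE/dt = (2.06×10^4)/(1.57×10^-3 m) = 1.312×10^7 V/(m·s).
I_d = ε₀ A (dE/dt) = (8.85×10^-12)(0.02619)(1.312×10^7) = 3.04×10^-6 A.

3.04×10^-6 A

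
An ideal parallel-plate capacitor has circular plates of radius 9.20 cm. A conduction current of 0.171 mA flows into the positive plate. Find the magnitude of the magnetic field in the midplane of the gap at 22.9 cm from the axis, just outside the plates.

1.49×10^-10 T

No conduction current crosses the gap, so I_d there equals the 1.71×10^-4 A in the leads.
For r ≥ R the full I_d is enclosed: B = μ₀ I_d/(2πr) = (4π×10^-7)(1.71×10^-4)/(2π·0.229) = 1.49×10^-10 T.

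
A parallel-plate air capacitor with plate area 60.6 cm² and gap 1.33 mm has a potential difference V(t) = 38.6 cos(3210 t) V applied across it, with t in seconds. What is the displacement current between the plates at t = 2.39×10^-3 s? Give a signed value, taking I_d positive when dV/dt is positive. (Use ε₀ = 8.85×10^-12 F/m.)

dE/dt = (V₀ω/d)·−sin(ωt) with ωt = 7.6719 rad: (38.6)(3210)(-0.9835)/(1.33×10^-3) = -9.163×10^7 V/(m·s).
I_d = ε₀ A dE/dt = (8.85×10^-12)(6.06×10^-3)(-9.163×10^7) = -4.91×10^-6 A.

-4.91×10^-6 A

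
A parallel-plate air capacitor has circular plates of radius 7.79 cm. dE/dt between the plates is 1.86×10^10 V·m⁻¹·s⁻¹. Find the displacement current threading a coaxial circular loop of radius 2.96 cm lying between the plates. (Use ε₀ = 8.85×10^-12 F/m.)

I_d = ε₀ dΦ_E/dt = ε₀ πR² (dE/dt) = (8.85×10^-12)(0.01906)(1.86×10^10) = 3.137×10^-3 A through the full plate area.
Through an area πr² the displacement current is I_d·(πr²/πR²) = I_d (r/R)² = 4.53×10^-4 A.

4.53×10^-4 A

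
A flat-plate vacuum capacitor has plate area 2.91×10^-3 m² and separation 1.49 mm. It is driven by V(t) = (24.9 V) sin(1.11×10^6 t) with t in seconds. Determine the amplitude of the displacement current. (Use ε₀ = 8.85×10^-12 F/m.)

4.78×10^-4 A

(dE/dt)_max = V₀ω/d = 1.855×10^10 V/(m·s); ω = 1.11×10^6 rad/s.
I_d,max = ε₀ A (dE/dt)_max = (8.85×10^-12)(2.91×10^-3)(1.855×10^10) = 4.78×10^-4 A.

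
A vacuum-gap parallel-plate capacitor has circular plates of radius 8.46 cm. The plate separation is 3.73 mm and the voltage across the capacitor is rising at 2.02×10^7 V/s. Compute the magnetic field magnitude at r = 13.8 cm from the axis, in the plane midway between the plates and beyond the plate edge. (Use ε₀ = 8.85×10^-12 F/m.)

1.56×10^-9 T

With E = V/d, dE/dt = 5.416×10^9 V/(m·s) and πR² = 0.02248 m², giving I_d = ε₀ πR² dE/dt = 1.078×10^-3 A.
With r > R the enclosed displacement current is the full I_d; B = μ₀ I_d / (2πr) = 1.56×10^-9 T.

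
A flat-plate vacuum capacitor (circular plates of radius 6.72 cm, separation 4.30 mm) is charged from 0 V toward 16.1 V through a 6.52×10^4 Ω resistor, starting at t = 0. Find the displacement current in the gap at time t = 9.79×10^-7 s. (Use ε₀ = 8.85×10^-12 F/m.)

1.48×10^-4 A

C = ε₀A/d = (8.85×10^-12)(0.01419)/(4.30×10^-3) = 2.921×10^-11 F and τ = RC = 1.904×10^-6 s. I_d in the gap equals the RC charging current.
I_d(t) = (V₀/R) e^(−t/τ) = 2.469×10^-4 · e^(−0.5142) = 1.48×10^-4 A.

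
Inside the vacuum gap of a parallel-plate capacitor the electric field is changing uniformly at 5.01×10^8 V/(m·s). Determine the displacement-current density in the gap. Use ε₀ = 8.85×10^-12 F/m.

The displacement-current density is ε₀ ∂E/∂t = (8.85×10^-12)(5.01×10^8) = 4.43×10^-3 A/m².

4.43×10^-3 A/m²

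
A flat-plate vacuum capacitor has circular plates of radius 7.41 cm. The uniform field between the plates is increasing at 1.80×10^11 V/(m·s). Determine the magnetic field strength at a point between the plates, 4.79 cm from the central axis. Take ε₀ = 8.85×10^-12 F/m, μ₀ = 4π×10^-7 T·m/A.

Total displacement current: I_d = ε₀(πR²)(dE/dt) = (8.85×10^-12)(0.01725)(1.80×10^11) = 0.02748 A.
For r < R the Ampère–Maxwell law gives B(2πr) = μ₀ I_d (r²/R²), so B = μ₀ I_d r/(2πR²) = (4π×10^-7)(0.02748)(0.0479)/(2π·0.0741²) = 4.79×10^-8 T.

4.79×10^-8 T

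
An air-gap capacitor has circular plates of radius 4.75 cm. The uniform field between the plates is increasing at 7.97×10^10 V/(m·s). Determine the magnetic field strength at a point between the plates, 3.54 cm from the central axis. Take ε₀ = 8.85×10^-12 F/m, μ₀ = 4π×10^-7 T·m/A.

Total displacement current: I_d = ε₀(πR²)(dE/dt) = (8.85×10^-12)(7.088×10^-3)(7.97×10^10) = 4.999×10^-3 A.
∮B·dl = μ₀ I_d,enc with I_d,enc = I_d r²/R² = 2.777×10^-3 A; so B = μ₀ I_d,enc/(2πr) = 1.57×10^-8 T.

1.57×10^-8 T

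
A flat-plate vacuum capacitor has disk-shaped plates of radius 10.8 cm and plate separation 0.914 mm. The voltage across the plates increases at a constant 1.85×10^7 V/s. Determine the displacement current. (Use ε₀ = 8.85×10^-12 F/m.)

6.56×10^-3 A

The field between the plates is E = V/d, so dE/dt = (1.85×10^7)/(9.14×10^-4 m) = 2.024×10^10 V/(m·s).
I_d = ε₀ A (dE/dt) = (8.85×10^-12)(0.03664)(2.024×10^10) = 6.56×10^-3 A.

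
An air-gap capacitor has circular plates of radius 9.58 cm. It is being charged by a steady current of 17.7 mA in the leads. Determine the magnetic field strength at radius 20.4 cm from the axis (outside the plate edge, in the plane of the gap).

1.74×10^-8 T

Between the plates the displacement current equals the wire current: I_d = 17.7 mA = 0.0177 A.
With r > R the enclosed displacement current is the full I_d; B = μ₀ I_d / (2πr) = 1.74×10^-8 T.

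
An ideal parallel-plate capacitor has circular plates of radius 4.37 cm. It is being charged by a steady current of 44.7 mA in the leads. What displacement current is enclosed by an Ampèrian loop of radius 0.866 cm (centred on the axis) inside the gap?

1.76×10^-3 A

No conduction current crosses the gap, so I_d there equals the 0.0447 A in the leads.
Through an area πr² the displacement current is I_d·(πr²/πR²) = I_d (r/R)² = 1.76×10^-3 A.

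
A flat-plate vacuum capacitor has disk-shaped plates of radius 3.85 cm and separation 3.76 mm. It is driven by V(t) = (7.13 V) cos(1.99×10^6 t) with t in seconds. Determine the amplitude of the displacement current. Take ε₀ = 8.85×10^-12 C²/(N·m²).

The displacement current equals the conduction current C dV/dt, which peaks at C V₀ ω.
With C = ε₀A/d = (8.85×10^-12)(4.657×10^-3)/(3.76×10^-3) = 1.096×10^-11 F and ω = 1.99×10^6 rad/s, I_d,max = (1.096×10^-11)(7.13)(1.99×10^6) = 1.56×10^-4 A.

1.56×10^-4 A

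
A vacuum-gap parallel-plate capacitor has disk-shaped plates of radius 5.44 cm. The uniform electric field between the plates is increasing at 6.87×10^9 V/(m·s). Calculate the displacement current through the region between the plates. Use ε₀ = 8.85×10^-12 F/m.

5.65×10^-4 A

The displacement current is ε₀ times dΦ_E/dt = ε₀ A dE/dt = (8.85×10^-12)(9.297×10^-3)(6.87×10^9) = 5.65×10^-4 A.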